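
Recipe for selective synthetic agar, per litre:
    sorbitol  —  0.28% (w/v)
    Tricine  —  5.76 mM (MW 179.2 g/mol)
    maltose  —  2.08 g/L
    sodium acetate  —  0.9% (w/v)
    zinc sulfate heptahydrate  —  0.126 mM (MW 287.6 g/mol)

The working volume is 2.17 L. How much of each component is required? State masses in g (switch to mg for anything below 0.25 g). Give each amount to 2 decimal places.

Scale factor relative to 1 L: 2.17.
sorbitol: 0.28% w/v = 2.8 g/L → 2.8 × 2.17 L = 6.08 g
Tricine: 5.76 mmol/L × 179.2 g/mol × 2.17 L ÷ 1000 = 2.24 g
maltose: 2.08 g/L × 2.17 L = 4.51 g
sodium acetate: 0.9 g per 100 mL × 2170 mL ÷ 100 = 19.53 g
zinc sulfate heptahydrate: 0.126 mmol/L × 287.6 mg/mmol × 2.17 L = 78.64 mg

sorbitol 6.08 g; Tricine 2.24 g; maltose 4.51 g; sodium acetate 19.53 g; zinc sulfate heptahydrate 78.64 mg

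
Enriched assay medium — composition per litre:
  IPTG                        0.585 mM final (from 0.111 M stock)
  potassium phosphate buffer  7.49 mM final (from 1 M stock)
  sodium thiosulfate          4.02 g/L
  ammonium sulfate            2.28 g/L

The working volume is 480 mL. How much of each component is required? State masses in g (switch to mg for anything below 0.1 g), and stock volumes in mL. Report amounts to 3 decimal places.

IPTG 2.530 mL; potassium phosphate buffer 3.595 mL; sodium thiosulfate 1.930 g; ammonium sulfate 1.094 g

Target volume = 480 mL = 0.48 L.
IPTG: C1V1 = C2V2 → 0.585 mM × 480 mL ÷ 111 mM = 2.530 mL
potassium phosphate buffer: V = C2·V2/C1 = 7.49 mM × 480 mL ÷ 1000 mM = 3.595 mL
sodium thiosulfate: 4.02 g/L × 0.48 L = 1.930 g
ammonium sulfate: 2.28 g/L × 0.48 L = 1.094 g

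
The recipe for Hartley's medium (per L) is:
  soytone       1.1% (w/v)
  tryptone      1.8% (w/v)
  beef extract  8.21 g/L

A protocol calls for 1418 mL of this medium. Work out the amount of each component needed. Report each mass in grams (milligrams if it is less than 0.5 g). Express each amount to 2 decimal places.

Target volume = 1418 mL = 1.418 L.
soytone: 1.1% w/v = 11 g/L → 11 × 1.418 L = 15.60 g
tryptone: 1.8 g per 100 mL × 1418 mL ÷ 100 = 25.52 g
beef extract: 8.21 g/L × 1.418 L = 11.64 g

soytone 15.60 g; tryptone 25.52 g; beef extract 11.64 g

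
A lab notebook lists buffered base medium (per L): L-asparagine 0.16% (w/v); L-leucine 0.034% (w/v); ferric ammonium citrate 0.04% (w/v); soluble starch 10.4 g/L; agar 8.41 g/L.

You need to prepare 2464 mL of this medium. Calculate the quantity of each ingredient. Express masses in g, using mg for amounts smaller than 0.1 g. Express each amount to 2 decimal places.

Scale factor relative to 1 L: 2.464.
L-asparagine: 0.16% w/v = 1.6 g/L → 1.6 × 2.464 L = 3.94 g
L-leucine: 0.034% w/v = 0.34 g/L → 0.34 × 2.464 L = 0.84 g
ferric ammonium citrate: 0.04% w/v = 0.4 g/L → 0.4 × 2.464 L = 0.99 g
soluble starch: 10.4 g/L × 2.464 L = 25.63 g
agar: 8.41 g/L × 2.464 L = 20.72 g

L-asparagine 3.94 g; L-leucine 0.84 g; ferric ammonium citrate 0.99 g; soluble starch 25.63 g; agar 20.72 g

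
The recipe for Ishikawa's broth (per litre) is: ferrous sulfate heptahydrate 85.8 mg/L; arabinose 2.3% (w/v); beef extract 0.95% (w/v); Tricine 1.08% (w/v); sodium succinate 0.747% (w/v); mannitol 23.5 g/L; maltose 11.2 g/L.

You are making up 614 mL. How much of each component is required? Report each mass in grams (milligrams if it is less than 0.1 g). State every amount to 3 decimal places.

ferrous sulfate heptahydrate 52.681 mg; arabinose 14.122 g; beef extract 5.833 g; Tricine 6.631 g; sodium succinate 4.587 g; mannitol 14.429 g; maltose 6.877 g

Target volume = 614 mL = 0.614 L.
ferrous sulfate heptahydrate: 85.8 mg/L × 0.614 L = 52.681 mg
arabinose: 2.3% w/v = 23 g/L → 23 × 0.614 L = 14.122 g
beef extract: 0.95% w/v = 9.5 g/L → 9.5 × 0.614 L = 5.833 g
Tricine: 1.08% w/v = 10.8 g/L → 10.8 × 0.614 L = 6.631 g
sodium succinate: 0.747% w/v = 7.47 g/L → 7.47 × 0.614 L = 4.587 g
mannitol: 23.5 g/L × 0.614 L = 14.429 g
maltose: 11.2 g/L × 0.614 L = 6.877 g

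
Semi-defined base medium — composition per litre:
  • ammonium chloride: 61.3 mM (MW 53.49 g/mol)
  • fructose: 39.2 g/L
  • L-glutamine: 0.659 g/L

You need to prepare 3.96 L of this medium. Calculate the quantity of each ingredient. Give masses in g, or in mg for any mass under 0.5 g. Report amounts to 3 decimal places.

ammonium chloride 12.985 g; fructose 155.232 g; L-glutamine 2.610 g

Working volume: 3.96 L.
ammonium chloride: 61.3 mmol/L × 53.49 g/mol × 3.96 L ÷ 1000 = 12.985 g
fructose: 39.2 g/L × 3.96 L = 155.232 g
L-glutamine: 0.659 g/L × 3.96 L = 2.610 g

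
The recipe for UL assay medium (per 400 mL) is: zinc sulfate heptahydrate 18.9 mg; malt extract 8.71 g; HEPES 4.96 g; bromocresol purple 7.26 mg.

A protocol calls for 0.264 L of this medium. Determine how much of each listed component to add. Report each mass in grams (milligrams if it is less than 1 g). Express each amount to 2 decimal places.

Scale factor = 264 mL / 400 mL = 0.66.
zinc sulfate heptahydrate: 18.9 mg × (264 mL / 400 mL) = 12.47 mg
malt extract: 8.71 g × (264 mL / 400 mL) = 5.75 g
HEPES: 4.96 g × (264 mL / 400 mL) = 3.27 g
bromocresol purple: 7.26 mg × (264 mL / 400 mL) = 4.79 mg

zinc sulfate heptahydrate 12.47 mg; malt extract 5.75 g; HEPES 3.27 g; bromocresol purple 4.79 mg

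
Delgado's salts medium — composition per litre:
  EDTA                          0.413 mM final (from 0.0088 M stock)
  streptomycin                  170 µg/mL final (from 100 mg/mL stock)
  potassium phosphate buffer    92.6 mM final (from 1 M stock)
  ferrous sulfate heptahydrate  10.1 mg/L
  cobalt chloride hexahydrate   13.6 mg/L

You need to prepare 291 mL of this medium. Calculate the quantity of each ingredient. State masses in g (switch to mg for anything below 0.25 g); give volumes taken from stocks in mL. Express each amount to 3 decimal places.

EDTA 13.657 mL; streptomycin 0.495 mL; potassium phosphate buffer 26.947 mL; ferrous sulfate heptahydrate 2.939 mg; cobalt chloride hexahydrate 3.958 mg

Scale factor relative to 1 L: 0.291.
EDTA: C1V1 = C2V2 → 0.413 mM × 291 mL ÷ 8.8 mM = 13.657 mL
streptomycin: dilute stock: 170 µg/mL × 291 mL ÷ 100000 µg/mL = 0.495 mL
potassium phosphate buffer: dilute stock: 92.6 mM × 291 mL ÷ 1000 mM = 26.947 mL
ferrous sulfate heptahydrate: 10.1 mg/L × 0.291 L = 2.939 mg
cobalt chloride hexahydrate: 13.6 mg/L × 0.291 L = 3.958 mg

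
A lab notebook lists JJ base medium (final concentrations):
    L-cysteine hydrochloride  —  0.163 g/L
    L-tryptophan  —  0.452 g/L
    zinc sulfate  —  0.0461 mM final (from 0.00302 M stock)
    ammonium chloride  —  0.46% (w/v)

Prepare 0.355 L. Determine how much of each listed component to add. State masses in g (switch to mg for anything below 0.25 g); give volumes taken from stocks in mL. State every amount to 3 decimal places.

L-cysteine hydrochloride 57.865 mg; L-tryptophan 160.460 mg; zinc sulfate 5.419 mL; ammonium chloride 1.633 g

Scale factor relative to 1 L: 0.355.
L-cysteine hydrochloride: 0.163 g/L × 0.355 L = 0.057865 g = 57.865 mg
L-tryptophan: 0.452 g/L × 0.355 L = 0.16046 g = 160.460 mg
zinc sulfate: V = C2·V2/C1 = 0.0461 mM × 355 mL ÷ 3.02 mM = 5.419 mL
ammonium chloride: 0.46% w/v = 4.6 g/L → 4.6 × 0.355 L = 1.633 g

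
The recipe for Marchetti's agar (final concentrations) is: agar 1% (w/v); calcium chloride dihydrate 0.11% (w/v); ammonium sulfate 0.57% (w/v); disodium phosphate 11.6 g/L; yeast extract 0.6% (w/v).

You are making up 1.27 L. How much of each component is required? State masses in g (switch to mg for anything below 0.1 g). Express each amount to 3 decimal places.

Scale factor relative to 1 L: 1.27.
agar: 1 g per 100 mL × 1270 mL ÷ 100 = 12.700 g
calcium chloride dihydrate: 0.11 g per 100 mL × 1270 mL ÷ 100 = 1.397 g
ammonium sulfate: 0.57 g per 100 mL × 1270 mL ÷ 100 = 7.239 g
disodium phosphate: 11.6 g/L × 1.27 L = 14.732 g
yeast extract: 0.6% w/v = 6 g/L → 6 × 1.27 L = 7.620 g

agar 12.700 g; calcium chloride dihydrate 1.397 g; ammonium sulfate 7.239 g; disodium phosphate 14.732 g; yeast extract 7.620 g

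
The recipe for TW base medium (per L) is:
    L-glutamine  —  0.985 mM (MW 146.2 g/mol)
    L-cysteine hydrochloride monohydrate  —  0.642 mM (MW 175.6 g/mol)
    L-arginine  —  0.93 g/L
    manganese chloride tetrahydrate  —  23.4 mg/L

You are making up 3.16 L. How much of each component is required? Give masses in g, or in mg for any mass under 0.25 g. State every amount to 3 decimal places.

Working volume: 3.16 L.
L-glutamine: 0.985 mmol/L × 146.2 g/mol × 3.16 L ÷ 1000 = 0.455 g
L-cysteine hydrochloride monohydrate: 0.642 mmol/L × 175.6 g/mol × 3.16 L ÷ 1000 = 0.356 g
L-arginine: 0.93 g/L × 3.16 L = 2.939 g
manganese chloride tetrahydrate: 23.4 mg/L × 3.16 L = 73.944 mg

L-glutamine 0.455 g; L-cysteine hydrochloride monohydrate 0.356 g; L-arginine 2.939 g; manganese chloride tetrahydrate 73.944 mg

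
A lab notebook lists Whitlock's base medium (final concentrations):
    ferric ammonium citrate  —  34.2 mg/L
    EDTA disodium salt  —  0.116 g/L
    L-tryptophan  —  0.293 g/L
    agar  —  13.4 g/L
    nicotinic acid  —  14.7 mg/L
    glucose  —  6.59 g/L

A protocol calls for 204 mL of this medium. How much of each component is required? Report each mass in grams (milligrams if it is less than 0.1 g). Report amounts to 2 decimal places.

Working volume: 204 mL = 0.204 L.
ferric ammonium citrate: 34.2 mg/L × 0.204 L = 6.98 mg
EDTA disodium salt: 0.116 g/L × 0.204 L = 0.023664 g = 23.66 mg
L-tryptophan: 0.293 g/L × 0.204 L = 0.059772 g = 59.77 mg
agar: 13.4 g/L × 0.204 L = 2.73 g
nicotinic acid: 14.7 mg/L × 0.204 L = 3.00 mg
glucose: 6.59 g/L × 0.204 L = 1.34 g

ferric ammonium citrate 6.98 mg; EDTA disodium salt 23.66 mg; L-tryptophan 59.77 mg; agar 2.73 g; nicotinic acid 3.00 mg; glucose 1.34 g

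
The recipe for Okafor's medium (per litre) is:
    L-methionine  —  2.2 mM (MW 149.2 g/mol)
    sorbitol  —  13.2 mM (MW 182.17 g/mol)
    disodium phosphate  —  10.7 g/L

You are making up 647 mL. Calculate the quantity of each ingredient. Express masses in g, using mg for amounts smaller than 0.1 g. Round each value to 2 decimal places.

L-methionine 0.21 g; sorbitol 1.56 g; disodium phosphate 6.92 g

Target volume = 647 mL = 0.647 L.
L-methionine: 2.2 mmol/L × 149.2 g/mol × 0.647 L ÷ 1000 = 0.21 g
sorbitol: 13.2 mmol/L × 182.17 g/mol × 0.647 L ÷ 1000 = 1.56 g
disodium phosphate: 10.7 g/L × 0.647 L = 6.92 g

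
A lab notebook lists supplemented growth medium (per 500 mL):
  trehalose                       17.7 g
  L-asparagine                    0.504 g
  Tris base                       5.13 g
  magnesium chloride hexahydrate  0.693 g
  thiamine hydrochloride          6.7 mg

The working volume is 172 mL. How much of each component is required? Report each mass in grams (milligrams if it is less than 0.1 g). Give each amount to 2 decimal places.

Ratio of target to recipe volume: 172 / 500 = 0.344.
trehalose: 17.7 g × (172 mL / 500 mL) = 6.09 g
L-asparagine: 0.504 g × (172 mL / 500 mL) = 0.17 g
Tris base: 5.13 g × (172 mL / 500 mL) = 1.76 g
magnesium chloride hexahydrate: 0.693 g × (172 mL / 500 mL) = 0.24 g
thiamine hydrochloride: 6.7 mg × (172 mL / 500 mL) = 2.30 mg

trehalose 6.09 g; L-asparagine 0.17 g; Tris base 1.76 g; magnesium chloride hexahydrate 0.24 g; thiamine hydrochloride 2.30 mg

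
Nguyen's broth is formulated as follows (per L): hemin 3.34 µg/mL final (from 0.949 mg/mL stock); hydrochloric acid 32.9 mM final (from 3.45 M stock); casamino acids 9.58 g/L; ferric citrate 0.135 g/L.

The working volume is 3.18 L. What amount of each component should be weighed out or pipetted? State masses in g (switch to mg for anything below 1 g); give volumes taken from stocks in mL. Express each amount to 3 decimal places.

Working volume: 3.18 L.
hemin: V = C2·V2/C1 = 3.34 µg/mL × 3180 mL ÷ 949 µg/mL = 11.192 mL
hydrochloric acid: V = C2·V2/C1 = 32.9 mM × 3180 mL ÷ 3450 mM = 30.325 mL
casamino acids: 9.58 g/L × 3.18 L = 30.464 g
ferric citrate: 0.135 g/L × 3.18 L = 0.4293 g = 429.300 mg

hemin 11.192 mL; hydrochloric acid 30.325 mL; casamino acids 30.464 g; ferric citrate 429.300 mg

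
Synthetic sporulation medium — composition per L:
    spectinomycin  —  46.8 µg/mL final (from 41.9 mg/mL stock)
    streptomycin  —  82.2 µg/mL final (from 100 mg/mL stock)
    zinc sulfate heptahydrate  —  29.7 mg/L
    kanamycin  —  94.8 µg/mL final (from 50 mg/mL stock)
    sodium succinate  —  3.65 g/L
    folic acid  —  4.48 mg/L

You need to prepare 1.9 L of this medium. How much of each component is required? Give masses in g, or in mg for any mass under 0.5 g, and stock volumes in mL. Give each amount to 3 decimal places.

Scale factor relative to 1 L: 1.9.
spectinomycin: V = C2·V2/C1 = 46.8 µg/mL × 1900 mL ÷ 41900 µg/mL = 2.122 mL
streptomycin: dilute stock: 82.2 µg/mL × 1900 mL ÷ 100000 µg/mL = 1.562 mL
zinc sulfate heptahydrate: 29.7 mg/L × 1.9 L = 56.430 mg
kanamycin: V = C2·V2/C1 = 94.8 µg/mL × 1900 mL ÷ 50000 µg/mL = 3.602 mL
sodium succinate: 3.65 g/L × 1.9 L = 6.935 g
folic acid: 4.48 mg/L × 1.9 L = 8.512 mg

spectinomycin 2.122 mL; streptomycin 1.562 mL; zinc sulfate heptahydrate 56.430 mg; kanamycin 3.602 mL; sodium succinate 6.935 g; folic acid 8.512 mg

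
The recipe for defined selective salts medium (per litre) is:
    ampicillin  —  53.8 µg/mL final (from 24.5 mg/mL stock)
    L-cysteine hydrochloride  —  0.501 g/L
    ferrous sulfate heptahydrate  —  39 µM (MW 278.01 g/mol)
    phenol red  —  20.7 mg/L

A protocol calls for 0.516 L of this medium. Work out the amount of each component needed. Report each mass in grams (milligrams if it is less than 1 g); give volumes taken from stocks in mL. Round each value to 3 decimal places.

Scale factor relative to 1 L: 0.516.
ampicillin: C1V1 = C2V2 → 53.8 µg/mL × 516 mL ÷ 24500 µg/mL = 1.133 mL
L-cysteine hydrochloride: 0.501 g/L × 0.516 L = 0.258516 g = 258.516 mg
ferrous sulfate heptahydrate: 39 µmol/L × 278.01 g/mol × 0.516 L ÷ 1000 = 5.595 mg
phenol red: 20.7 mg/L × 0.516 L = 10.681 mg

ampicillin 1.133 mL; L-cysteine hydrochloride 258.516 mg; ferrous sulfate heptahydrate 5.595 mg; phenol red 10.681 mg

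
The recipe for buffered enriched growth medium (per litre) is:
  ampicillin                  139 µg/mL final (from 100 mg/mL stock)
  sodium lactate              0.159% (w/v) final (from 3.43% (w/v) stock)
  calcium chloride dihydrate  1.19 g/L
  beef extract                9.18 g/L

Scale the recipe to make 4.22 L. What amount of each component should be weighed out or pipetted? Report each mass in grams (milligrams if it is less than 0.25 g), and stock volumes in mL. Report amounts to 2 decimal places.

Working volume: 4.22 L.
ampicillin: V = C2·V2/C1 = 139 µg/mL × 4220 mL ÷ 100000 µg/mL = 5.87 mL
sodium lactate: V = C2·V2/C1 = 0.159% ÷ 3.43% × 4220 mL = 195.62 mL
calcium chloride dihydrate: 1.19 g/L × 4.22 L = 5.02 g
beef extract: 9.18 g/L × 4.22 L = 38.74 g

ampicillin 5.87 mL; sodium lactate 195.62 mL; calcium chloride dihydrate 5.02 g; beef extract 38.74 g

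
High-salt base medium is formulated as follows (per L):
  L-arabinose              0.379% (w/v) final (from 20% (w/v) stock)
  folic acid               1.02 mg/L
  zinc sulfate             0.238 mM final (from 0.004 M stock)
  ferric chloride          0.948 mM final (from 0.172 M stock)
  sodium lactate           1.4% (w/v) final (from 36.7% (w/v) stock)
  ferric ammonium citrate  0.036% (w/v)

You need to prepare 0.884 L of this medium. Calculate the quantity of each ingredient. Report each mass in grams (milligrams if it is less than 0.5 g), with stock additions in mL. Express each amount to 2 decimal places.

L-arabinose 16.75 mL; folic acid 0.90 mg; zinc sulfate 52.60 mL; ferric chloride 4.87 mL; sodium lactate 33.72 mL; ferric ammonium citrate 318.24 mg

Scale factor relative to 1 L: 0.884.
L-arabinose: V = C2·V2/C1 = 0.379% ÷ 20% × 884 mL = 16.75 mL
folic acid: 1.02 mg/L × 0.884 L = 0.90 mg
zinc sulfate: C1V1 = C2V2 → 0.238 mM × 884 mL ÷ 4 mM = 52.60 mL
ferric chloride: V = C2·V2/C1 = 0.948 mM × 884 mL ÷ 172 mM = 4.87 mL
sodium lactate: V = C2·V2/C1 = 1.4% ÷ 36.7% × 884 mL = 33.72 mL
ferric ammonium citrate: 0.036 g per 100 mL × 884 mL ÷ 100 = 0.31824 g = 318.24 mg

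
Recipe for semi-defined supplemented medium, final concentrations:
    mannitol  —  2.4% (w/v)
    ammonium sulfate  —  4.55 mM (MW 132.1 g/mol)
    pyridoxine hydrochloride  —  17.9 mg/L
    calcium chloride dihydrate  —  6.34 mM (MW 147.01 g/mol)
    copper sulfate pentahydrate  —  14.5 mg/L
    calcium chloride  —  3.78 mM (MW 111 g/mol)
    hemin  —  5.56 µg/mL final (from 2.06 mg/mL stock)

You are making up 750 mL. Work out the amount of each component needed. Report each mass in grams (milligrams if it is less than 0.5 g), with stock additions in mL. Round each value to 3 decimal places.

Scale factor relative to 1 L: 0.75.
mannitol: 2.4% w/v = 24 g/L → 24 × 0.75 L = 18.000 g
ammonium sulfate: 4.55 mmol/L × 132.1 mg/mmol × 0.75 L = 450.791 mg
pyridoxine hydrochloride: 17.9 mg/L × 0.75 L = 13.425 mg
calcium chloride dihydrate: 6.34 mmol/L × 147.01 g/mol × 0.75 L ÷ 1000 = 0.699 g
copper sulfate pentahydrate: 14.5 mg/L × 0.75 L = 10.875 mg
calcium chloride: 3.78 mmol/L × 111 mg/mmol × 0.75 L = 314.685 mg
hemin: C1V1 = C2V2 → 5.56 µg/mL × 750 mL ÷ 2060 µg/mL = 2.024 mL

mannitol 18.000 g; ammonium sulfate 450.791 mg; pyridoxine hydrochloride 13.425 mg; calcium chloride dihydrate 0.699 g; copper sulfate pentahydrate 10.875 mg; calcium chloride 314.685 mg; hemin 2.024 mL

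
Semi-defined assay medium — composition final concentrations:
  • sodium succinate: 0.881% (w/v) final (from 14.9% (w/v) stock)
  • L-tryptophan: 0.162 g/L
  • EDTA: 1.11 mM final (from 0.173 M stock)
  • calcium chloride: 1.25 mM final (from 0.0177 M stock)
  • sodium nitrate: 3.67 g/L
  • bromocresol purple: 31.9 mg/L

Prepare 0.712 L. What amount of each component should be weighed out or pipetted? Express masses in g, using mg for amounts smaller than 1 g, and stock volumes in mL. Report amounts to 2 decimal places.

sodium succinate 42.10 mL; L-tryptophan 115.34 mg; EDTA 4.57 mL; calcium chloride 50.28 mL; sodium nitrate 2.61 g; bromocresol purple 22.71 mg

Scale factor relative to 1 L: 0.712.
sodium succinate: dilute stock: 0.881% ÷ 14.9% × 712 mL = 42.10 mL
L-tryptophan: 0.162 g/L × 0.712 L = 0.115344 g = 115.34 mg
EDTA: C1V1 = C2V2 → 1.11 mM × 712 mL ÷ 173 mM = 4.57 mL
calcium chloride: C1V1 = C2V2 → 1.25 mM × 712 mL ÷ 17.7 mM = 50.28 mL
sodium nitrate: 3.67 g/L × 0.712 L = 2.61 g
bromocresol purple: 31.9 mg/L × 0.712 L = 22.71 mg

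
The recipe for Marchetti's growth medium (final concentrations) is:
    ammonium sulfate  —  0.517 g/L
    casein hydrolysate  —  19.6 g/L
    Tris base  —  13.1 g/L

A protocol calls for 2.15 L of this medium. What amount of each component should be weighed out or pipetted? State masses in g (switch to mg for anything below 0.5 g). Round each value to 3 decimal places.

ammonium sulfate 1.112 g; casein hydrolysate 42.140 g; Tris base 28.165 g

Working volume: 2.15 L.
ammonium sulfate: 0.517 g/L × 2.15 L = 1.112 g
casein hydrolysate: 19.6 g/L × 2.15 L = 42.140 g
Tris base: 13.1 g/L × 2.15 L = 28.165 g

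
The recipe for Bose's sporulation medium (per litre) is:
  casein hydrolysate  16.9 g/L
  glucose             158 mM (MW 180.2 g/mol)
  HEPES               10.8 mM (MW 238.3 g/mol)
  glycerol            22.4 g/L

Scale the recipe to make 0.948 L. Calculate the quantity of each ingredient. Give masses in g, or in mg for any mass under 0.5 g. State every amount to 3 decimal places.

Working volume: 0.948 L.
casein hydrolysate: 16.9 g/L × 0.948 L = 16.021 g
glucose: 158 mmol/L × 180.2 g/mol × 0.948 L ÷ 1000 = 26.991 g
HEPES: 10.8 mmol/L × 238.3 g/mol × 0.948 L ÷ 1000 = 2.440 g
glycerol: 22.4 g/L × 0.948 L = 21.235 g

casein hydrolysate 16.021 g; glucose 26.991 g; HEPES 2.440 g; glycerol 21.235 g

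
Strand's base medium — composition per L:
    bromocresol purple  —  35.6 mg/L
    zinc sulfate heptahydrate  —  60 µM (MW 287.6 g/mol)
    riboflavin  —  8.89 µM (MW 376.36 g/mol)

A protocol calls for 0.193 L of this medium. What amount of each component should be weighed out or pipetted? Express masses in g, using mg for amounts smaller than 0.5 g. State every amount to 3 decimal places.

Scale factor relative to 1 L: 0.193.
bromocresol purple: 35.6 mg/L × 0.193 L = 6.871 mg
zinc sulfate heptahydrate: 60 µmol/L × 287.6 g/mol × 0.193 L ÷ 1000 = 3.330 mg
riboflavin: 8.89 µmol/L × 376.36 g/mol × 0.193 L ÷ 1000 = 0.646 mg

bromocresol purple 6.871 mg; zinc sulfate heptahydrate 3.330 mg; riboflavin 0.646 mg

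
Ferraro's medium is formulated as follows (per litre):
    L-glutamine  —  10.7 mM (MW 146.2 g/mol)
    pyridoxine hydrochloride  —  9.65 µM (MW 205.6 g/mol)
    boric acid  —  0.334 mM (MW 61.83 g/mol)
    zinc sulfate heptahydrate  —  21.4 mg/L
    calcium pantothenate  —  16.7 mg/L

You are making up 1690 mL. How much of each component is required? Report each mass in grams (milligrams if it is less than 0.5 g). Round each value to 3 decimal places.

Target volume = 1690 mL = 1.69 L.
L-glutamine: 10.7 mmol/L × 146.2 g/mol × 1.69 L ÷ 1000 = 2.644 g
pyridoxine hydrochloride: 9.65 µmol/L × 205.6 g/mol × 1.69 L ÷ 1000 = 3.353 mg
boric acid: 0.334 mmol/L × 61.83 mg/mmol × 1.69 L = 34.901 mg
zinc sulfate heptahydrate: 21.4 mg/L × 1.69 L = 36.166 mg
calcium pantothenate: 16.7 mg/L × 1.69 L = 28.223 mg

L-glutamine 2.644 g; pyridoxine hydrochloride 3.353 mg; boric acid 34.901 mg; zinc sulfate heptahydrate 36.166 mg; calcium pantothenate 28.223 mg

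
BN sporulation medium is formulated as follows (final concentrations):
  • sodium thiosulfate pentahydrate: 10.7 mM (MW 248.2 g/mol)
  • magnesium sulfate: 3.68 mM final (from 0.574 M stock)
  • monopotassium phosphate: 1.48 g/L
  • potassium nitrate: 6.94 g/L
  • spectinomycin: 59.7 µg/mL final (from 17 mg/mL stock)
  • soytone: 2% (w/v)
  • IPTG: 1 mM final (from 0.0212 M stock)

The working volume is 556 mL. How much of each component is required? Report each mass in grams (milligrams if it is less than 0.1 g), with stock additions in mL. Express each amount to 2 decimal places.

Scale factor relative to 1 L: 0.556.
sodium thiosulfate pentahydrate: 10.7 mmol/L × 248.2 g/mol × 0.556 L ÷ 1000 = 1.48 g
magnesium sulfate: V = C2·V2/C1 = 3.68 mM × 556 mL ÷ 574 mM = 3.56 mL
monopotassium phosphate: 1.48 g/L × 0.556 L = 0.82 g
potassium nitrate: 6.94 g/L × 0.556 L = 3.86 g
spectinomycin: V = C2·V2/C1 = 59.7 µg/mL × 556 mL ÷ 17000 µg/mL = 1.95 mL
soytone: 2 g per 100 mL × 556 mL ÷ 100 = 11.12 g
IPTG: dilute stock: 1 mM × 556 mL ÷ 21.2 mM = 26.23 mL

sodium thiosulfate pentahydrate 1.48 g; magnesium sulfate 3.56 mL; monopotassium phosphate 0.82 g; potassium nitrate 3.86 g; spectinomycin 1.95 mL; soytone 11.12 g; IPTG 26.23 mL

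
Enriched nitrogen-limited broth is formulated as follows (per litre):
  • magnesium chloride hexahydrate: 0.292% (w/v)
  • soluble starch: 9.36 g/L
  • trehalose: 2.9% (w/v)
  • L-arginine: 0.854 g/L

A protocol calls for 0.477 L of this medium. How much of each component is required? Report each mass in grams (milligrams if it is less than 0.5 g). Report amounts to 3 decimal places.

magnesium chloride hexahydrate 1.393 g; soluble starch 4.465 g; trehalose 13.833 g; L-arginine 407.358 mg

Scale factor relative to 1 L: 0.477.
magnesium chloride hexahydrate: 0.292% w/v = 2.92 g/L → 2.92 × 0.477 L = 1.393 g
soluble starch: 9.36 g/L × 0.477 L = 4.465 g
trehalose: 2.9 g per 100 mL × 477 mL ÷ 100 = 13.833 g
L-arginine: 0.854 g/L × 0.477 L = 0.407358 g = 407.358 mg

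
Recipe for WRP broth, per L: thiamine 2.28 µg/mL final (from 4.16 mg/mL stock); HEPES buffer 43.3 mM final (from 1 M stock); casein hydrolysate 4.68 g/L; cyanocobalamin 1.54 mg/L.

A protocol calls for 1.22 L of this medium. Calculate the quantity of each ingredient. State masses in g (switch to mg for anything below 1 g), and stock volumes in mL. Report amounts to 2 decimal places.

Scale factor relative to 1 L: 1.22.
thiamine: C1V1 = C2V2 → 2.28 µg/mL × 1220 mL ÷ 4160 µg/mL = 0.67 mL
HEPES buffer: C1V1 = C2V2 → 43.3 mM × 1220 mL ÷ 1000 mM = 52.83 mL
casein hydrolysate: 4.68 g/L × 1.22 L = 5.71 g
cyanocobalamin: 1.54 mg/L × 1.22 L = 1.88 mg

thiamine 0.67 mL; HEPES buffer 52.83 mL; casein hydrolysate 5.71 g; cyanocobalamin 1.88 mg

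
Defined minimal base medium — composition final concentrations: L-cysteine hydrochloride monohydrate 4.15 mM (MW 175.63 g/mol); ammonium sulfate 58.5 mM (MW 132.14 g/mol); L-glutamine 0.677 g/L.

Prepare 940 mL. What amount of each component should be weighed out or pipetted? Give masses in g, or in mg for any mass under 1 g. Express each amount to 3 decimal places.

Working volume: 940 mL = 0.94 L.
L-cysteine hydrochloride monohydrate: 4.15 mmol/L × 175.63 mg/mmol × 0.94 L = 685.133 mg
ammonium sulfate: 58.5 mmol/L × 132.14 g/mol × 0.94 L ÷ 1000 = 7.266 g
L-glutamine: 0.677 g/L × 0.94 L = 0.63638 g = 636.380 mg

L-cysteine hydrochloride monohydrate 685.133 mg; ammonium sulfate 7.266 g; L-glutamine 636.380 mg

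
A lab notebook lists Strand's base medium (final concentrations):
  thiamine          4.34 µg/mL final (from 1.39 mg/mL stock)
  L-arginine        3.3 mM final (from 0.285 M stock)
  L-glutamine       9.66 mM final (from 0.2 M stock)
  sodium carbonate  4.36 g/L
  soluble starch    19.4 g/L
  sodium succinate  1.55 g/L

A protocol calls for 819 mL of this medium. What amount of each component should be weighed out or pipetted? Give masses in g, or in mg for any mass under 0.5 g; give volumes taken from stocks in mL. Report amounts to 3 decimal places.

thiamine 2.557 mL; L-arginine 9.483 mL; L-glutamine 39.558 mL; sodium carbonate 3.571 g; soluble starch 15.889 g; sodium succinate 1.269 g

Target volume = 819 mL = 0.819 L.
thiamine: C1V1 = C2V2 → 4.34 µg/mL × 819 mL ÷ 1390 µg/mL = 2.557 mL
L-arginine: dilute stock: 3.3 mM × 819 mL ÷ 285 mM = 9.483 mL
L-glutamine: V = C2·V2/C1 = 9.66 mM × 819 mL ÷ 200 mM = 39.558 mL
sodium carbonate: 4.36 g/L × 0.819 L = 3.571 g
soluble starch: 19.4 g/L × 0.819 L = 15.889 g
sodium succinate: 1.55 g/L × 0.819 L = 1.269 g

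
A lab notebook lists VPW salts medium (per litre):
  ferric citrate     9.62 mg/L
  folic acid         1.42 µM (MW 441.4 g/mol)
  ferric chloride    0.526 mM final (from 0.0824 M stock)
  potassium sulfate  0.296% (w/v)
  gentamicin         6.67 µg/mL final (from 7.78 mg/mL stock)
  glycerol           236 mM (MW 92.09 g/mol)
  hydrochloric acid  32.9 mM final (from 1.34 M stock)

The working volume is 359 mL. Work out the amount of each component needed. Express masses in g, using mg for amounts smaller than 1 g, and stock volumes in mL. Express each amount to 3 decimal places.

ferric citrate 3.454 mg; folic acid 0.225 mg; ferric chloride 2.292 mL; potassium sulfate 1.063 g; gentamicin 0.308 mL; glycerol 7.802 g; hydrochloric acid 8.814 mL

Target volume = 359 mL = 0.359 L.
ferric citrate: 9.62 mg/L × 0.359 L = 3.454 mg
folic acid: 1.42 µmol/L × 441.4 g/mol × 0.359 L ÷ 1000 = 0.225 mg
ferric chloride: V = C2·V2/C1 = 0.526 mM × 359 mL ÷ 82.4 mM = 2.292 mL
potassium sulfate: 0.296 g per 100 mL × 359 mL ÷ 100 = 1.063 g
gentamicin: dilute stock: 6.67 µg/mL × 359 mL ÷ 7780 µg/mL = 0.308 mL
glycerol: 236 mmol/L × 92.09 g/mol × 0.359 L ÷ 1000 = 7.802 g
hydrochloric acid: V = C2·V2/C1 = 32.9 mM × 359 mL ÷ 1340 mM = 8.814 mL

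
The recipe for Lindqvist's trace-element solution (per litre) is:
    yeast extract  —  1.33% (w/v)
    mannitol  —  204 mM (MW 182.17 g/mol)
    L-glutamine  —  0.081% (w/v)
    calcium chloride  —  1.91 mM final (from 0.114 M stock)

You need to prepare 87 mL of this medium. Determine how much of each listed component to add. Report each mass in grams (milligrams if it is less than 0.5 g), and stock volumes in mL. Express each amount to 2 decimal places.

Scale factor relative to 1 L: 0.087.
yeast extract: 1.33 g per 100 mL × 87 mL ÷ 100 = 1.16 g
mannitol: 204 mmol/L × 182.17 g/mol × 0.087 L ÷ 1000 = 3.23 g
L-glutamine: 0.081% w/v = 0.81 g/L → 0.81 × 0.087 L = 0.07047 g = 70.47 mg
calcium chloride: dilute stock: 1.91 mM × 87 mL ÷ 114 mM = 1.46 mL

yeast extract 1.16 g; mannitol 3.23 g; L-glutamine 70.47 mg; calcium chloride 1.46 mL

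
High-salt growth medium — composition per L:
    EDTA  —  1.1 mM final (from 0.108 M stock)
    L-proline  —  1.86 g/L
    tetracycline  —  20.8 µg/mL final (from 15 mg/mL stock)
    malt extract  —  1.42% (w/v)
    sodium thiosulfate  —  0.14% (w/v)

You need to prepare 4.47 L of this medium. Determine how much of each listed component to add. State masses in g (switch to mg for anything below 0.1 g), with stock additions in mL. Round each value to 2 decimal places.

Scale factor relative to 1 L: 4.47.
EDTA: C1V1 = C2V2 → 1.1 mM × 4470 mL ÷ 108 mM = 45.53 mL
L-proline: 1.86 g/L × 4.47 L = 8.31 g
tetracycline: dilute stock: 20.8 µg/mL × 4470 mL ÷ 15000 µg/mL = 6.20 mL
malt extract: 1.42 g per 100 mL × 4470 mL ÷ 100 = 63.47 g
sodium thiosulfate: 0.14% w/v = 1.4 g/L → 1.4 × 4.47 L = 6.26 g

EDTA 45.53 mL; L-proline 8.31 g; tetracycline 6.20 mL; malt extract 63.47 g; sodium thiosulfate 6.26 g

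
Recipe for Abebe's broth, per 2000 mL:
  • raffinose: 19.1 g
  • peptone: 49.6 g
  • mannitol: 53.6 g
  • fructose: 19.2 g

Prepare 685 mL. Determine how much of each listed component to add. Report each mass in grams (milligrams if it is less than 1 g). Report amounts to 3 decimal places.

raffinose 6.542 g; peptone 16.988 g; mannitol 18.358 g; fructose 6.576 g

Ratio of target to recipe volume: 685 / 2000 = 0.3425.
raffinose: 19.1 g × (685 mL / 2000 mL) = 6.542 g
peptone: 49.6 g × (685 mL / 2000 mL) = 16.988 g
mannitol: 53.6 g × (685 mL / 2000 mL) = 18.358 g
fructose: 19.2 g × (685 mL / 2000 mL) = 6.576 g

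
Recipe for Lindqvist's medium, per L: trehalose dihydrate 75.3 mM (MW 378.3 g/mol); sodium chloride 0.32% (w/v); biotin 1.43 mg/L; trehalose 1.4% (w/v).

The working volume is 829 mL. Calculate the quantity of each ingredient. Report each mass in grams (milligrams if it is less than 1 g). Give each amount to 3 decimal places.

Target volume = 829 mL = 0.829 L.
trehalose dihydrate: 75.3 mmol/L × 378.3 g/mol × 0.829 L ÷ 1000 = 23.615 g
sodium chloride: 0.32 g per 100 mL × 829 mL ÷ 100 = 2.653 g
biotin: 1.43 mg/L × 0.829 L = 1.185 mg
trehalose: 1.4 g per 100 mL × 829 mL ÷ 100 = 11.606 g

trehalose dihydrate 23.615 g; sodium chloride 2.653 g; biotin 1.185 mg; trehalose 11.606 g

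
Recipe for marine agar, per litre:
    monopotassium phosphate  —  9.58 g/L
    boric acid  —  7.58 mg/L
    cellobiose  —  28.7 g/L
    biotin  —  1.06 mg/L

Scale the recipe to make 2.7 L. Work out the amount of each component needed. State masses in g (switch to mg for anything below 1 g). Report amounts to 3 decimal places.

monopotassium phosphate 25.866 g; boric acid 20.466 mg; cellobiose 77.490 g; biotin 2.862 mg

Working volume: 2.7 L.
monopotassium phosphate: 9.58 g/L × 2.7 L = 25.866 g
boric acid: 7.58 mg/L × 2.7 L = 20.466 mg
cellobiose: 28.7 g/L × 2.7 L = 77.490 g
biotin: 1.06 mg/L × 2.7 L = 2.862 mg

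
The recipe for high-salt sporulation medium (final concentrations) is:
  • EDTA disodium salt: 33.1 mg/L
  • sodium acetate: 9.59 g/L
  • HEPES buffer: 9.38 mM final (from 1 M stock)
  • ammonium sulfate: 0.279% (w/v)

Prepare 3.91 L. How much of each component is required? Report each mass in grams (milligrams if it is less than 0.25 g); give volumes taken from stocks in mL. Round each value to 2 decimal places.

EDTA disodium salt 129.42 mg; sodium acetate 37.50 g; HEPES buffer 36.68 mL; ammonium sulfate 10.91 g

Working volume: 3.91 L.
EDTA disodium salt: 33.1 mg/L × 3.91 L = 129.42 mg
sodium acetate: 9.59 g/L × 3.91 L = 37.50 g
HEPES buffer: V = C2·V2/C1 = 9.38 mM × 3910 mL ÷ 1000 mM = 36.68 mL
ammonium sulfate: 0.279% w/v = 2.79 g/L → 2.79 × 3.91 L = 10.91 g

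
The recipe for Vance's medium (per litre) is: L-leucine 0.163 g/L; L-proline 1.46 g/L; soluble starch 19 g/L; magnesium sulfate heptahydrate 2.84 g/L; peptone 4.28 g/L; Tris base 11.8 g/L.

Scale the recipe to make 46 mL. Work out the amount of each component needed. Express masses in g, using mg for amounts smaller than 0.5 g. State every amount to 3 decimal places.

Working volume: 46 mL = 0.046 L.
L-leucine: 0.163 g/L × 0.046 L = 0.007498 g = 7.498 mg
L-proline: 1.46 g/L × 0.046 L = 0.06716 g = 67.160 mg
soluble starch: 19 g/L × 0.046 L = 0.874 g
magnesium sulfate heptahydrate: 2.84 g/L × 0.046 L = 0.13064 g = 130.640 mg
peptone: 4.28 g/L × 0.046 L = 0.19688 g = 196.880 mg
Tris base: 11.8 g/L × 0.046 L = 0.543 g

L-leucine 7.498 mg; L-proline 67.160 mg; soluble starch 0.874 g; magnesium sulfate heptahydrate 130.640 mg; peptone 196.880 mg; Tris base 0.543 g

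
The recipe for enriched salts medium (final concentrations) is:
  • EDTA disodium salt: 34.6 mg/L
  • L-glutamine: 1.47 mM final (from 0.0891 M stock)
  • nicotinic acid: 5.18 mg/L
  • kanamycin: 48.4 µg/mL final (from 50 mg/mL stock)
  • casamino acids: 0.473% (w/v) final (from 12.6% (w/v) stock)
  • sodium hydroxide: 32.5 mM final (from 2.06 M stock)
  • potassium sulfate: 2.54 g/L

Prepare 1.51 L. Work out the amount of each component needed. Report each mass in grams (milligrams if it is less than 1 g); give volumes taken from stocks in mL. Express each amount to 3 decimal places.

Scale factor relative to 1 L: 1.51.
EDTA disodium salt: 34.6 mg/L × 1.51 L = 52.246 mg
L-glutamine: V = C2·V2/C1 = 1.47 mM × 1510 mL ÷ 89.1 mM = 24.912 mL
nicotinic acid: 5.18 mg/L × 1.51 L = 7.822 mg
kanamycin: dilute stock: 48.4 µg/mL × 1510 mL ÷ 50000 µg/mL = 1.462 mL
casamino acids: C1V1 = C2V2 → 0.473% ÷ 12.6% × 1510 mL = 56.685 mL
sodium hydroxide: dilute stock: 32.5 mM × 1510 mL ÷ 2060 mM = 23.823 mL
potassium sulfate: 2.54 g/L × 1.51 L = 3.835 g

EDTA disodium salt 52.246 mg; L-glutamine 24.912 mL; nicotinic acid 7.822 mg; kanamycin 1.462 mL; casamino acids 56.685 mL; sodium hydroxide 23.823 mL; potassium sulfate 3.835 g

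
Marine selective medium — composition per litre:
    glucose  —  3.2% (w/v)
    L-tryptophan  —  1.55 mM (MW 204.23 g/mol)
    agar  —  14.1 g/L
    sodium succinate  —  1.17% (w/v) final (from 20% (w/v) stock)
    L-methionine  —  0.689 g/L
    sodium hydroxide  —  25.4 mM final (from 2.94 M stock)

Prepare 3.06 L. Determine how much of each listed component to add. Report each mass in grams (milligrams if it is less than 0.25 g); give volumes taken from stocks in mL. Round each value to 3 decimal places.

Scale factor relative to 1 L: 3.06.
glucose: 3.2 g per 100 mL × 3060 mL ÷ 100 = 97.920 g
L-tryptophan: 1.55 mmol/L × 204.23 g/mol × 3.06 L ÷ 1000 = 0.969 g
agar: 14.1 g/L × 3.06 L = 43.146 g
sodium succinate: V = C2·V2/C1 = 1.17% ÷ 20% × 3060 mL = 179.010 mL
L-methionine: 0.689 g/L × 3.06 L = 2.108 g
sodium hydroxide: dilute stock: 25.4 mM × 3060 mL ÷ 2940 mM = 26.437 mL

glucose 97.920 g; L-tryptophan 0.969 g; agar 43.146 g; sodium succinate 179.010 mL; L-methionine 2.108 g; sodium hydroxide 26.437 mL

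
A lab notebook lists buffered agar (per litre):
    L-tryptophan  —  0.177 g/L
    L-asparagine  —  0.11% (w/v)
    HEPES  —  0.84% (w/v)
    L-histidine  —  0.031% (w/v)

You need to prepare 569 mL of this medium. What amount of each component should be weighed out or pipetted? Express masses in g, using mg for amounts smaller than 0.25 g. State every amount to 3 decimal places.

Target volume = 569 mL = 0.569 L.
L-tryptophan: 0.177 g/L × 0.569 L = 0.100713 g = 100.713 mg
L-asparagine: 0.11 g per 100 mL × 569 mL ÷ 100 = 0.626 g
HEPES: 0.84 g per 100 mL × 569 mL ÷ 100 = 4.780 g
L-histidine: 0.031% w/v = 0.31 g/L → 0.31 × 0.569 L = 0.17639 g = 176.390 mg

L-tryptophan 100.713 mg; L-asparagine 0.626 g; HEPES 4.780 g; L-histidine 176.390 mg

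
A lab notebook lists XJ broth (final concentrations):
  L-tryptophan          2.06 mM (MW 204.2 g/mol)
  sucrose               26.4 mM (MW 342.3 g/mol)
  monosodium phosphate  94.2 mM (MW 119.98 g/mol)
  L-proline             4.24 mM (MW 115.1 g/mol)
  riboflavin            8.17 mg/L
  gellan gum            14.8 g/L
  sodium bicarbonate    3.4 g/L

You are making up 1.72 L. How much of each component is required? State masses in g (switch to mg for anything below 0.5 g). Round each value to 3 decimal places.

L-tryptophan 0.724 g; sucrose 15.543 g; monosodium phosphate 19.440 g; L-proline 0.839 g; riboflavin 14.052 mg; gellan gum 25.456 g; sodium bicarbonate 5.848 g

Working volume: 1.72 L.
L-tryptophan: 2.06 mmol/L × 204.2 g/mol × 1.72 L ÷ 1000 = 0.724 g
sucrose: 26.4 mmol/L × 342.3 g/mol × 1.72 L ÷ 1000 = 15.543 g
monosodium phosphate: 94.2 mmol/L × 119.98 g/mol × 1.72 L ÷ 1000 = 19.440 g
L-proline: 4.24 mmol/L × 115.1 g/mol × 1.72 L ÷ 1000 = 0.839 g
riboflavin: 8.17 mg/L × 1.72 L = 14.052 mg
gellan gum: 14.8 g/L × 1.72 L = 25.456 g
sodium bicarbonate: 3.4 g/L × 1.72 L = 5.848 g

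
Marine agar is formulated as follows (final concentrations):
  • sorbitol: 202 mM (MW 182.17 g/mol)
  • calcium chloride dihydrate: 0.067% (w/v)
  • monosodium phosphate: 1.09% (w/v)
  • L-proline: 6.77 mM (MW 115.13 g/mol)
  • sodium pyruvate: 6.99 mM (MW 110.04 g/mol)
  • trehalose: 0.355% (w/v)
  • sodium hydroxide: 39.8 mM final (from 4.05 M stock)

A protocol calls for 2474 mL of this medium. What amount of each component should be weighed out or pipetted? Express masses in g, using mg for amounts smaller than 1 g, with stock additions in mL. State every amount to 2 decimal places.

Working volume: 2474 mL = 2.474 L.
sorbitol: 202 mmol/L × 182.17 g/mol × 2.474 L ÷ 1000 = 91.04 g
calcium chloride dihydrate: 0.067 g per 100 mL × 2474 mL ÷ 100 = 1.66 g
monosodium phosphate: 1.09 g per 100 mL × 2474 mL ÷ 100 = 26.97 g
L-proline: 6.77 mmol/L × 115.13 g/mol × 2.474 L ÷ 1000 = 1.93 g
sodium pyruvate: 6.99 mmol/L × 110.04 g/mol × 2.474 L ÷ 1000 = 1.90 g
trehalose: 0.355 g per 100 mL × 2474 mL ÷ 100 = 8.78 g
sodium hydroxide: V = C2·V2/C1 = 39.8 mM × 2474 mL ÷ 4050 mM = 24.31 mL

sorbitol 91.04 g; calcium chloride dihydrate 1.66 g; monosodium phosphate 26.97 g; L-proline 1.93 g; sodium pyruvate 1.90 g; trehalose 8.78 g; sodium hydroxide 24.31 mL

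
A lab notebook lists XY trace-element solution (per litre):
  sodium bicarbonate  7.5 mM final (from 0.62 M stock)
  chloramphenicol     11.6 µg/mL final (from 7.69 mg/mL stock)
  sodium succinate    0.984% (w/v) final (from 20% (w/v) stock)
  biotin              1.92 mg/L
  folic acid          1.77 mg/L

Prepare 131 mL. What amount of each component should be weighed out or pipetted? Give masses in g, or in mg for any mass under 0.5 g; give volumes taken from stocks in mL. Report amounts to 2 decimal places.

Scale factor relative to 1 L: 0.131.
sodium bicarbonate: V = C2·V2/C1 = 7.5 mM × 131 mL ÷ 620 mM = 1.58 mL
chloramphenicol: dilute stock: 11.6 µg/mL × 131 mL ÷ 7690 µg/mL = 0.20 mL
sodium succinate: dilute stock: 0.984% ÷ 20% × 131 mL = 6.45 mL
biotin: 1.92 mg/L × 0.131 L = 0.25 mg
folic acid: 1.77 mg/L × 0.131 L = 0.23 mg

sodium bicarbonate 1.58 mL; chloramphenicol 0.20 mL; sodium succinate 6.45 mL; biotin 0.25 mg; folic acid 0.23 mg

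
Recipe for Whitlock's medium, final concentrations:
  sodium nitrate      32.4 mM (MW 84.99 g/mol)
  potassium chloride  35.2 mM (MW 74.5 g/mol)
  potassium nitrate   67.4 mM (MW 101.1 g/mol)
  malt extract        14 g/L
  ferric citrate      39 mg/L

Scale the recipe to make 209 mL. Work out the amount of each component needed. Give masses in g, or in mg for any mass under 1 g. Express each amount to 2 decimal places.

Working volume: 209 mL = 0.209 L.
sodium nitrate: 32.4 mmol/L × 84.99 mg/mmol × 0.209 L = 575.52 mg
potassium chloride: 35.2 mmol/L × 74.5 mg/mmol × 0.209 L = 548.08 mg
potassium nitrate: 67.4 mmol/L × 101.1 g/mol × 0.209 L ÷ 1000 = 1.42 g
malt extract: 14 g/L × 0.209 L = 2.93 g
ferric citrate: 39 mg/L × 0.209 L = 8.15 mg

sodium nitrate 575.52 mg; potassium chloride 548.08 mg; potassium nitrate 1.42 g; malt extract 2.93 g; ferric citrate 8.15 mg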